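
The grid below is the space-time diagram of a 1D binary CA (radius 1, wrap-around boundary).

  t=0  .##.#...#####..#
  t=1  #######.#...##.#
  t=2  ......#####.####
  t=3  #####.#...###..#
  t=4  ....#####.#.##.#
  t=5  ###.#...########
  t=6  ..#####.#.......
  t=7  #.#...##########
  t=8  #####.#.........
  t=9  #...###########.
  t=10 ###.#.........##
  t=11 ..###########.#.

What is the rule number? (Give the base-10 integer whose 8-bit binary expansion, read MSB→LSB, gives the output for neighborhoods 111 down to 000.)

  nb ###: next=.  (t=0,i=9, bit7=0)
  nb ##.: next=#  (t=0,i=2, bit6=1)
  nb #.#: next=#  (t=0,i=0, bit5=1)
  nb #..: next=#  (t=0,i=5, bit4=1)
  nb .##: next=#  (t=0,i=1, bit3=1)
  nb .#.: next=#  (t=0,i=4, bit2=1)
  nb ..#: next=.  (t=0,i=7, bit1=0)
  nb ...: next=#  (t=0,i=6, bit0=1)
  bits 01111101 = 125

125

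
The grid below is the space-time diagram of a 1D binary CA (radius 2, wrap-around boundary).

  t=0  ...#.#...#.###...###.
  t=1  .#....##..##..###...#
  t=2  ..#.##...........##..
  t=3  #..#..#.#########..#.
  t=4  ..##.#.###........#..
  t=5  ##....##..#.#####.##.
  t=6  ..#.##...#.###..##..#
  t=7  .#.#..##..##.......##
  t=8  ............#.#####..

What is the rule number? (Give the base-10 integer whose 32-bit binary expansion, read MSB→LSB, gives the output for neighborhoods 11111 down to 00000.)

  nb #####: next=.  (t=3,i=10, bit31=0)
  nb ####.: next=.  (t=3,i=15, bit30=0)
  nb ###.#: next=#  (t=5,i=16, bit29=1)
  nb ###..: next=.  (t=0,i=13, bit28=0)
  nb ##.##: next=#  (t=5,i=17, bit27=1)
  nb ##.#.: next=.  (t=4,i=4, bit26=0)
  nb ##..#: next=.  (t=1,i=8, bit25=0)
  nb ##...: next=#  (t=0,i=14, bit24=1)
  nb #.###: next=#  (t=0,i=11, bit23=1)
  nb #.##.: next=.  (t=2,i=4, bit22=0)
  nb #.#.#: next=.  (t=4,i=5, bit21=0)
  nb #.#..: next=.  (t=0,i=5, bit20=0)
  nb #..##: next=.  (t=1,i=9, bit19=0)
  nb #..#.: next=#  (t=3,i=2, bit18=1)
  nb #...#: next=#  (t=0,i=7, bit17=1)
  nb #....: next=.  (t=0,i=0, bit16=0)
  nb .####: next=#  (t=3,i=9, bit15=1)
  nb .###.: next=.  (t=0,i=12, bit14=0)
  nb .##.#: next=.  (t=4,i=3, bit13=0)
  nb .##..: next=.  (t=1,i=7, bit12=0)
  nb .#.##: next=#  (t=0,i=10, bit11=1)
  nb .#.#.: next=.  (t=0,i=4, bit10=0)
  nb .#..#: next=.  (t=3,i=1, bit9=0)
  nb .#...: next=#  (t=0,i=6, bit8=1)
  nb ..###: next=.  (t=0,i=17, bit7=0)
  nb ..##.: next=.  (t=1,i=6, bit6=0)
  nb ..#.#: next=.  (t=0,i=3, bit5=0)
  nb ..#..: next=#  (t=3,i=3, bit4=1)
  nb ...##: next=#  (t=0,i=16, bit3=1)
  nb ...#.: next=.  (t=0,i=2, bit2=0)
  nb ....#: next=#  (t=0,i=1, bit1=1)
  nb .....: next=#  (t=2,i=8, bit0=1)
  bits 00101001100001101000100100011011 = 696682779

696682779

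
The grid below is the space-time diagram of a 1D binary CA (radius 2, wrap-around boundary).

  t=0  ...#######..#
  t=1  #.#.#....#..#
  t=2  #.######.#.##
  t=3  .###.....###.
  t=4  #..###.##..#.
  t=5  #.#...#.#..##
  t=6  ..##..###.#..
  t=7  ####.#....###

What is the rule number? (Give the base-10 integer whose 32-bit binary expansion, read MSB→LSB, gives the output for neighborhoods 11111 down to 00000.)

431603066

  [31] ##### => .  t=0,i=5
  [30] ####. => .  t=0,i=8
  [29] ###.# => .  t=2,i=0
  [28] ###.. => #  t=0,i=9
  [27] ##.## => #  t=2,i=1
  [26] ##.#. => .  t=1,i=1
  [25] ##..# => .  t=0,i=10
  [24] ##... => #  t=3,i=4
  [23] #.### => #  t=2,i=2
  [22] #.##. => .  t=4,i=7
  [21] #.#.# => #  t=1,i=2
  [20] #.#.. => #  t=1,i=4
  [19] #..## => #  t=1,i=11
  [18] #..#. => .  t=0,i=11
  [17] #...# => .  t=0,i=1
  [16] #.... => #  t=1,i=6
  [15] .#### => #  t=0,i=4
  [14] .###. => .  t=2,i=12
  [13] .##.# => #  t=1,i=0
  [12] .##.. => #  t=4,i=8
  [11] .#.## => #  t=2,i=10
  [10] .#.#. => #  t=1,i=3
  [9] .#..# => .  t=1,i=10
  [8] .#... => #  t=0,i=0
  [7] ..### => .  t=0,i=3
  [6] ..##. => #  t=1,i=12
  [5] ..#.# => #  t=4,i=11
  [4] ..#.. => #  t=0,i=12
  [3] ...## => #  t=0,i=2
  [2] ...#. => .  t=1,i=8
  [1] ....# => #  t=1,i=7
  [0] ..... => .  t=3,i=6
  bits 00011001101110011011110101111010 = 431603066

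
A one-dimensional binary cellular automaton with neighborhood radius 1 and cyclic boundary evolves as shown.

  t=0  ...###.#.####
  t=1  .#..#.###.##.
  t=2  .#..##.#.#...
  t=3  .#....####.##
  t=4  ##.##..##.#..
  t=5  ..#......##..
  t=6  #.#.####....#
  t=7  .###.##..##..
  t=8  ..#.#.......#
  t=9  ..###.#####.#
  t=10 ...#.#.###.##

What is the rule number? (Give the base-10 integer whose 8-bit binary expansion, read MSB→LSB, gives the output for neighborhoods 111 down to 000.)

165

  [7] ### => #  t=0,i=4
  [6] ##. => .  t=0,i=5
  [5] #.# => #  t=0,i=6
  [4] #.. => .  t=0,i=0
  [3] .## => .  t=0,i=3
  [2] .#. => #  t=0,i=7
  [1] ..# => .  t=0,i=2
  [0] ... => #  t=0,i=1
  bits 10100101 = 165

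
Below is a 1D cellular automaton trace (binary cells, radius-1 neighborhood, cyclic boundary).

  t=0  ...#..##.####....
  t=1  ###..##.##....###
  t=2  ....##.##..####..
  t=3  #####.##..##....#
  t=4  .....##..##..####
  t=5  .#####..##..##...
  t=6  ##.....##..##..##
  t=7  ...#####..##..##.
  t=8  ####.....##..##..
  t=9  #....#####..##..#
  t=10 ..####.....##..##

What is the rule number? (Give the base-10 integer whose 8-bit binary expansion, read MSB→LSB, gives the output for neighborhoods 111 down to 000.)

  [7] ### => .  t=0,i=10
  [6] ##. => .  t=0,i=7
  [5] #.# => #  t=0,i=8
  [4] #.. => .  t=0,i=4
  [3] .## => #  t=0,i=6
  [2] .#. => .  t=0,i=3
  [1] ..# => #  t=0,i=2
  [0] ... => #  t=0,i=0
  bits 00101011 = 43

43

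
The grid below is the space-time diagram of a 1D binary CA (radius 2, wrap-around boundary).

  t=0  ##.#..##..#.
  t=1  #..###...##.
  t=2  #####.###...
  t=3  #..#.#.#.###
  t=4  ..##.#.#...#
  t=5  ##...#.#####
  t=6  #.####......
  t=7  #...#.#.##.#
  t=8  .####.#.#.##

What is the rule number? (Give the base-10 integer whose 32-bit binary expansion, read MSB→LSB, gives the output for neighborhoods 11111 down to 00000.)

  ##### -> .   bit 31 = 0  t=2,i=2
  ####. -> #   bit 30 = 1  t=2,i=3
  ###.# -> .   bit 29 = 0  t=2,i=4
  ###.. -> .   bit 28 = 0  t=1,i=5
  ##.## -> #   bit 27 = 1  t=2,i=5
  ##.#. -> .   bit 26 = 0  t=0,i=2
  ##..# -> .   bit 25 = 0  t=0,i=8
  ##... -> #   bit 24 = 1  t=1,i=6
  #.### -> .   bit 23 = 0  t=2,i=6
  #.##. -> #   bit 22 = 1  t=0,i=0
  #.#.# -> #   bit 21 = 1  t=3,i=5
  #.#.. -> #   bit 20 = 1  t=0,i=3
  #..## -> #   bit 19 = 1  t=0,i=5
  #..#. -> #   bit 18 = 1  t=0,i=9
  #...# -> #   bit 17 = 1  t=1,i=7
  #.... -> .   bit 16 = 0  t=6,i=7
  .#### -> .   bit 15 = 0  t=2,i=1
  .###. -> #   bit 14 = 1  t=1,i=4
  .##.# -> .   bit 13 = 0  t=0,i=1
  .##.. -> .   bit 12 = 0  t=0,i=7
  .#.## -> .   bit 11 = 0  t=0,i=11
  .#.#. -> .   bit 10 = 0  t=3,i=4
  .#..# -> #   bit 9 = 1  t=0,i=4
  .#... -> #   bit 8 = 1  t=4,i=8
  ..### -> #   bit 7 = 1  t=1,i=3
  ..##. -> .   bit 6 = 0  t=0,i=6
  ..#.# -> #   bit 5 = 1  t=0,i=10
  ..#.. -> #   bit 4 = 1  t=4,i=11
  ...## -> #   bit 3 = 1  t=1,i=8
  ...#. -> #   bit 2 = 1  t=4,i=10
  ....# -> .   bit 1 = 0  t=6,i=10
  ..... -> #   bit 0 = 1  t=6,i=8
  bits 01001001011111100100001110111101 = 1233011645

1233011645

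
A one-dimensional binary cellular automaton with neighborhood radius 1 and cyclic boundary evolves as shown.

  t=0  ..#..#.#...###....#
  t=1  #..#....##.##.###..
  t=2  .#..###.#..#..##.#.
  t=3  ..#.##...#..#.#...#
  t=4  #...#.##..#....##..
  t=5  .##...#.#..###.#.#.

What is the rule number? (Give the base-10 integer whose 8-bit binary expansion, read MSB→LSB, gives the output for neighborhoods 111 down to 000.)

153

  nb ###: next=#  (t=0,i=12, bit7=1)
  nb ##.: next=.  (t=0,i=13, bit6=0)
  nb #.#: next=.  (t=0,i=6, bit5=0)
  nb #..: next=#  (t=0,i=0, bit4=1)
  nb .##: next=#  (t=0,i=11, bit3=1)
  nb .#.: next=.  (t=0,i=2, bit2=0)
  nb ..#: next=.  (t=0,i=1, bit1=0)
  nb ...: next=#  (t=0,i=9, bit0=1)
  bits 10011001 = 153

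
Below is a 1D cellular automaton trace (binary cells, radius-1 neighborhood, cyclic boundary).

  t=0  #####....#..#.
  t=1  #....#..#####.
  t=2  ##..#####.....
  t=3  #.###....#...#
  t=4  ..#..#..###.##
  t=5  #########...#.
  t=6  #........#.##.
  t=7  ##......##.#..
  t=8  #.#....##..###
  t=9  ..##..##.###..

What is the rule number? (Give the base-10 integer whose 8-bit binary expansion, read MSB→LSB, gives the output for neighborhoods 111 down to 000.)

  [7] ### => .  t=0,i=1
  [6] ##. => .  t=0,i=4
  [5] #.# => .  t=0,i=13
  [4] #.. => #  t=0,i=5
  [3] .## => #  t=0,i=0
  [2] .#. => #  t=0,i=9
  [1] ..# => #  t=0,i=8
  [0] ... => .  t=0,i=6
  bits 00011110 = 30

30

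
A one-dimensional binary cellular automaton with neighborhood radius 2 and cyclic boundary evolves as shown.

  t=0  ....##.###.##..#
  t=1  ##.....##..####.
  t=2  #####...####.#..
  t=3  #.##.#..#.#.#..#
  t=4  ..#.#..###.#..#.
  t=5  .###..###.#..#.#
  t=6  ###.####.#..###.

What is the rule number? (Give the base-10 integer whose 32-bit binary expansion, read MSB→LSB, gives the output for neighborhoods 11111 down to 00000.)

  #####|#  b31=1 t=2,i=2
  ####.|#  b30=1 t=1,i=13
  ###.#|.  b29=0 t=0,i=9
  ###..|.  b28=0 t=2,i=4
  ##.##|.  b27=0 t=0,i=6
  ##.#.|#  b26=1 t=2,i=12
  ##..#|#  b25=1 t=0,i=13
  ##...|#  b24=1 t=1,i=2
  #.###|#  b23=1 t=0,i=7
  #.##.|#  b22=1 t=0,i=11
  #.#.#|.  b21=0 t=3,i=10
  #.#..|.  b20=0 t=2,i=13
  #..##|#  b19=1 t=1,i=10
  #..#.|#  b18=1 t=0,i=14
  #...#|.  b17=0 t=2,i=6
  #....|#  b16=1 t=0,i=1
  .####|.  b15=0 t=1,i=12
  .###.|#  b14=1 t=0,i=8
  .##.#|.  b13=0 t=0,i=5
  .##..|#  b12=1 t=0,i=12
  .#.##|#  b11=1 t=5,i=0
  .#.#.|#  b10=1 t=3,i=9
  .#..#|.  b9=0 t=2,i=14
  .#...|#  b8=1 t=0,i=0
  ..###|#  b7=1 t=1,i=11
  ..##.|.  b6=0 t=0,i=4
  ..#.#|#  b5=1 t=3,i=8
  ..#..|.  b4=0 t=0,i=15
  ...##|.  b3=0 t=0,i=3
  ...#.|#  b2=1 t=4,i=1
  ....#|.  b1=0 t=0,i=2
  .....|#  b0=1 t=1,i=4
  bits 11000111110011010101110110100101 = 3352124837

3352124837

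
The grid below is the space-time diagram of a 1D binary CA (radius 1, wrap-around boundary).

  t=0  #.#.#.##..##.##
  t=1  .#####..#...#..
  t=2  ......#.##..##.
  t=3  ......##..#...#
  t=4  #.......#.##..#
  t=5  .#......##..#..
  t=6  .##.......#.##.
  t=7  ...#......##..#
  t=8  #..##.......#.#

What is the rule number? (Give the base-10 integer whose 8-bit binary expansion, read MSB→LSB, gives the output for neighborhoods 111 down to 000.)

  [7] ### => .  t=0,i=14
  [6] ##. => .  t=0,i=0
  [5] #.# => #  t=0,i=1
  [4] #.. => #  t=0,i=8
  [3] .## => .  t=0,i=6
  [2] .#. => #  t=0,i=2
  [1] ..# => .  t=0,i=9
  [0] ... => .  t=1,i=10
  bits 00110100 = 52

52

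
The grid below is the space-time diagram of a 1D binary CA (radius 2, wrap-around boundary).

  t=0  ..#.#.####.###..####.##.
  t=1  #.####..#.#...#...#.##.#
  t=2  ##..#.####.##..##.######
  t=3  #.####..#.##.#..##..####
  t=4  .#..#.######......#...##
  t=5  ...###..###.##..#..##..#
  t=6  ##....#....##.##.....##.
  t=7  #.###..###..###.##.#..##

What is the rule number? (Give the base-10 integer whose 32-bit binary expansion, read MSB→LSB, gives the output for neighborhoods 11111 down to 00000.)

  nb #####: next=#  (t=2,i=20, bit31=1)
  nb ####.: next=#  (t=0,i=8, bit30=1)
  nb ###.#: next=.  (t=0,i=9, bit29=0)
  nb ###..: next=.  (t=0,i=13, bit28=0)
  nb ##.##: next=#  (t=0,i=10, bit27=1)
  nb ##.#.: next=.  (t=3,i=12, bit26=0)
  nb ##..#: next=#  (t=0,i=14, bit25=1)
  nb ##...: next=#  (t=0,i=23, bit24=1)
  nb #.###: next=.  (t=0,i=6, bit23=0)
  nb #.##.: next=#  (t=0,i=21, bit22=1)
  nb #.#.#: next=#  (t=0,i=4, bit21=1)
  nb #.#..: next=.  (t=1,i=10, bit20=0)
  nb #..##: next=.  (t=0,i=15, bit19=0)
  nb #..#.: next=#  (t=1,i=7, bit18=1)
  nb #...#: next=#  (t=0,i=0, bit17=1)
  nb #....: next=#  (t=4,i=13, bit16=1)
  nb .####: next=.  (t=0,i=7, bit15=0)
  nb .###.: next=.  (t=0,i=12, bit14=0)
  nb .##.#: next=#  (t=1,i=0, bit13=1)
  nb .##..: next=.  (t=0,i=22, bit12=0)
  nb .#.##: next=#  (t=0,i=5, bit11=1)
  nb .#.#.: next=#  (t=0,i=3, bit10=1)
  nb .#..#: next=.  (t=3,i=14, bit9=0)
  nb .#...: next=#  (t=1,i=11, bit8=1)
  nb ..###: next=.  (t=0,i=16, bit7=0)
  nb ..##.: next=.  (t=2,i=15, bit6=0)
  nb ..#.#: next=#  (t=0,i=2, bit5=1)
  nb ..#..: next=.  (t=1,i=14, bit4=0)
  nb ...##: next=.  (t=4,i=21, bit3=0)
  nb ...#.: next=.  (t=0,i=1, bit2=0)
  nb ....#: next=#  (t=4,i=16, bit1=1)
  nb .....: next=.  (t=4,i=14, bit0=0)
  bits 11001011011001110010110100100010 = 3412536610

3412536610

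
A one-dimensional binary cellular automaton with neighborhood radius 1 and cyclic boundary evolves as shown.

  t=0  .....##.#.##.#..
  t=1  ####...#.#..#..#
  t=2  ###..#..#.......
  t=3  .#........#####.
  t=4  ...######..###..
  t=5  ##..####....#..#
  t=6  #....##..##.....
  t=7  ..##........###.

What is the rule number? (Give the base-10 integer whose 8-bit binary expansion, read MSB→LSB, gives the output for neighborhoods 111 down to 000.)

  [7] ### => #  t=1,i=0
  [6] ##. => .  t=0,i=6
  [5] #.# => #  t=0,i=7
  [4] #.. => .  t=0,i=14
  [3] .## => .  t=0,i=5
  [2] .#. => .  t=0,i=8
  [1] ..# => .  t=0,i=4
  [0] ... => #  t=0,i=0
  bits 10100001 = 161

161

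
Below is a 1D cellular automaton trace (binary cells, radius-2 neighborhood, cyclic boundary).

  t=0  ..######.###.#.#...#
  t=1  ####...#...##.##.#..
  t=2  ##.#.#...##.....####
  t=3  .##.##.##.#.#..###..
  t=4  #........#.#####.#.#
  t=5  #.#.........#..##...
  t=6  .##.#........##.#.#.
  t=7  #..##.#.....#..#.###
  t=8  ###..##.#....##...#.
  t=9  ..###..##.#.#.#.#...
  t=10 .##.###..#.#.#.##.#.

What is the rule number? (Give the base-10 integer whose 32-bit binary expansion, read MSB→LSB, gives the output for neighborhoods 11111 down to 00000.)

  nb #####: next=.  (t=0,i=4, bit31=0)
  nb ####.: next=.  (t=0,i=6, bit30=0)
  nb ###.#: next=#  (t=0,i=7, bit29=1)
  nb ###..: next=#  (t=1,i=3, bit28=1)
  nb ##.##: next=.  (t=0,i=8, bit27=0)
  nb ##.#.: next=#  (t=0,i=12, bit26=1)
  nb ##..#: next=#  (t=7,i=1, bit25=1)
  nb ##...: next=.  (t=1,i=4, bit24=0)
  nb #.###: next=.  (t=0,i=9, bit23=0)
  nb #.##.: next=.  (t=1,i=14, bit22=0)
  nb #.#.#: next=.  (t=0,i=13, bit21=0)
  nb #.#..: next=#  (t=0,i=15, bit20=1)
  nb #..##: next=#  (t=0,i=1, bit19=1)
  nb #..#.: next=#  (t=7,i=14, bit18=1)
  nb #...#: next=#  (t=0,i=17, bit17=1)
  nb #....: next=#  (t=2,i=12, bit16=1)
  nb .####: next=#  (t=0,i=3, bit15=1)
  nb .###.: next=.  (t=0,i=10, bit14=0)
  nb .##.#: next=.  (t=1,i=12, bit13=0)
  nb .##..: next=#  (t=2,i=10, bit12=1)
  nb .#.##: next=.  (t=4,i=10, bit11=0)
  nb .#.#.: next=#  (t=0,i=14, bit10=1)
  nb .#..#: next=#  (t=0,i=0, bit9=1)
  nb .#...: next=.  (t=0,i=16, bit8=0)
  nb ..###: next=#  (t=0,i=2, bit7=1)
  nb ..##.: next=.  (t=1,i=11, bit6=0)
  nb ..#.#: next=.  (t=4,i=9, bit5=0)
  nb ..#..: next=.  (t=0,i=19, bit4=0)
  nb ...##: next=#  (t=1,i=10, bit3=1)
  nb ...#.: next=.  (t=0,i=18, bit2=0)
  nb ....#: next=.  (t=2,i=14, bit1=0)
  nb .....: next=.  (t=2,i=13, bit0=0)
  bits 00110110000111111001011010001000 = 908039816

908039816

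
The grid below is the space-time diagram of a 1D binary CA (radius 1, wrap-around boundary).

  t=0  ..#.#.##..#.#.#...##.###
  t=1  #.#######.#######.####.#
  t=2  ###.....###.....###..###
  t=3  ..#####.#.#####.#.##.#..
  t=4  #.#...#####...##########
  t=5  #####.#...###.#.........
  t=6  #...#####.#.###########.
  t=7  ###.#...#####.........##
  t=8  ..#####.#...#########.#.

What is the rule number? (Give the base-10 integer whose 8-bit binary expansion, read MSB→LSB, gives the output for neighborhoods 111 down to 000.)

  ### -> .   bit 7 = 0  t=0,i=22
  ##. -> #   bit 6 = 1  t=0,i=7
  #.# -> #   bit 5 = 1  t=0,i=3
  #.. -> #   bit 4 = 1  t=0,i=0
  .## -> #   bit 3 = 1  t=0,i=6
  .#. -> #   bit 2 = 1  t=0,i=2
  ..# -> .   bit 1 = 0  t=0,i=1
  ... -> #   bit 0 = 1  t=0,i=16
  bits 01111101 = 125

125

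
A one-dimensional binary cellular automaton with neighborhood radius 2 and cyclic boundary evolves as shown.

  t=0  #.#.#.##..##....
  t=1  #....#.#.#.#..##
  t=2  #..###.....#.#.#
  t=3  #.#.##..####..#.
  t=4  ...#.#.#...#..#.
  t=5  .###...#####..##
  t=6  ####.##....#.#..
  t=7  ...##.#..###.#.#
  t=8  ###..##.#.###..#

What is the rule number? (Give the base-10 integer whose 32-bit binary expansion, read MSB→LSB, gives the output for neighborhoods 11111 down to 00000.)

  nb #####: next=.  (t=5,i=9, bit31=0)
  nb ####.: next=.  (t=3,i=10, bit30=0)
  nb ###.#: next=#  (t=6,i=3, bit29=1)
  nb ###..: next=#  (t=1,i=0, bit28=1)
  nb ##.##: next=#  (t=5,i=0, bit27=1)
  nb ##.#.: next=#  (t=7,i=5, bit26=1)
  nb ##..#: next=.  (t=0,i=8, bit25=0)
  nb ##...: next=.  (t=0,i=12, bit24=0)
  nb #.###: next=#  (t=5,i=1, bit23=1)
  nb #.##.: next=.  (t=0,i=6, bit22=0)
  nb #.#.#: next=.  (t=0,i=2, bit21=0)
  nb #.#..: next=#  (t=1,i=11, bit20=1)
  nb #..##: next=#  (t=0,i=9, bit19=1)
  nb #..#.: next=.  (t=3,i=13, bit18=0)
  nb #...#: next=#  (t=4,i=9, bit17=1)
  nb #....: next=.  (t=0,i=13, bit16=0)
  nb .####: next=.  (t=3,i=9, bit15=0)
  nb .###.: next=#  (t=1,i=15, bit14=1)
  nb .##.#: next=.  (t=5,i=15, bit13=0)
  nb .##..: next=#  (t=0,i=7, bit12=1)
  nb .#.##: next=#  (t=0,i=5, bit11=1)
  nb .#.#.: next=.  (t=0,i=1, bit10=0)
  nb .#..#: next=.  (t=1,i=12, bit9=0)
  nb .#...: next=#  (t=4,i=8, bit8=1)
  nb ..###: next=.  (t=1,i=14, bit7=0)
  nb ..##.: next=.  (t=0,i=10, bit6=0)
  nb ..#.#: next=#  (t=0,i=0, bit5=1)
  nb ..#..: next=#  (t=4,i=11, bit4=1)
  nb ...##: next=#  (t=5,i=6, bit3=1)
  nb ...#.: next=#  (t=0,i=15, bit2=1)
  nb ....#: next=#  (t=0,i=14, bit1=1)
  nb .....: next=#  (t=2,i=8, bit0=1)
  bits 00111100100110100101100100111111 = 1016748351

1016748351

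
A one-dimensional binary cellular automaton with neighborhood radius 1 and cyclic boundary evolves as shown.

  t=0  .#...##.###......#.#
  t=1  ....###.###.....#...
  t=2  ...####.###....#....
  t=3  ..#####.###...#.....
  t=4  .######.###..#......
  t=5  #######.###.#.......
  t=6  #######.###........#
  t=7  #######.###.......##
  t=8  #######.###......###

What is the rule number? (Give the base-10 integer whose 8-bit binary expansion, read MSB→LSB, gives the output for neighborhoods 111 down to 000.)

202

  ###|#  b7=1 t=0,i=9
  ##.|#  b6=1 t=0,i=6
  #.#|.  b5=0 t=0,i=0
  #..|.  b4=0 t=0,i=2
  .##|#  b3=1 t=0,i=5
  .#.|.  b2=0 t=0,i=1
  ..#|#  b1=1 t=0,i=4
  ...|.  b0=0 t=0,i=3
  bits 11001010 = 202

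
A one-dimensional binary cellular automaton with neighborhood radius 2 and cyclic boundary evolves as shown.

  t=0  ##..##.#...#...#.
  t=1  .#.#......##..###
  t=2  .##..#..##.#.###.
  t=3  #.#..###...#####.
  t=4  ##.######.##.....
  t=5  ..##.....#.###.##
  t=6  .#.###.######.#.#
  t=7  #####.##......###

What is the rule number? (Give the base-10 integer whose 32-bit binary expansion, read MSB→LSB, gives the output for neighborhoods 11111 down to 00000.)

  [31] ##### => .  t=3,i=13
  [30] ####. => .  t=3,i=14
  [29] ###.# => .  t=1,i=16
  [28] ###.. => #  t=2,i=15
  [27] ##.## => #  t=4,i=2
  [26] ##.#. => .  t=0,i=6
  [25] ##..# => .  t=0,i=2
  [24] ##... => #  t=3,i=8
  [23] #.### => #  t=2,i=13
  [22] #.##. => .  t=0,i=0
  [21] #.#.# => #  t=1,i=1
  [20] #.#.. => .  t=0,i=7
  [19] #..## => #  t=0,i=3
  [18] #..#. => .  t=2,i=4
  [17] #...# => .  t=0,i=9
  [16] #.... => #  t=1,i=5
  [15] .#### => .  t=3,i=12
  [14] .###. => #  t=1,i=15
  [13] .##.# => .  t=0,i=5
  [12] .##.. => #  t=0,i=1
  [11] .#.## => #  t=0,i=16
  [10] .#.#. => #  t=1,i=2
  [9] .#..# => #  t=2,i=6
  [8] .#... => .  t=0,i=8
  [7] ..### => #  t=1,i=14
  [6] ..##. => .  t=0,i=4
  [5] ..#.# => #  t=0,i=15
  [4] ..#.. => #  t=0,i=11
  [3] ...## => #  t=1,i=9
  [2] ...#. => #  t=0,i=10
  [1] ....# => #  t=1,i=8
  [0] ..... => .  t=1,i=6
  bits 00011001101010010101111010111110 = 430530238

430530238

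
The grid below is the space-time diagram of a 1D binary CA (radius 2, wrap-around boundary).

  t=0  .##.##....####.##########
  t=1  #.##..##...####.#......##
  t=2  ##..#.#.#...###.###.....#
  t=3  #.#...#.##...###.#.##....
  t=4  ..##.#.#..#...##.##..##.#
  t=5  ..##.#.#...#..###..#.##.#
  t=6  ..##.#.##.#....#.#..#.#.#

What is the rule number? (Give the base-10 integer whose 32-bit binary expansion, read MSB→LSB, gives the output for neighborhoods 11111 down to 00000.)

1798433092

  ##### -> .   bit 31 = 0  t=0,i=17
  ####. -> #   bit 30 = 1  t=0,i=12
  ###.# -> #   bit 29 = 1  t=0,i=13
  ###.. -> .   bit 28 = 0  t=2,i=1
  ##.## -> #   bit 27 = 1  t=0,i=0
  ##.#. -> .   bit 26 = 0  t=1,i=15
  ##..# -> #   bit 25 = 1  t=1,i=4
  ##... -> #   bit 24 = 1  t=0,i=6
  #.### -> .   bit 23 = 0  t=0,i=15
  #.##. -> .   bit 22 = 0  t=0,i=1
  #.#.# -> #   bit 21 = 1  t=2,i=6
  #.#.. -> #   bit 20 = 1  t=1,i=16
  #..## -> .   bit 19 = 0  t=1,i=5
  #..#. -> .   bit 18 = 0  t=2,i=3
  #...# -> .   bit 17 = 0  t=1,i=9
  #.... -> #   bit 16 = 1  t=0,i=7
  .#### -> #   bit 15 = 1  t=0,i=11
  .###. -> #   bit 14 = 1  t=1,i=24
  .##.# -> #   bit 13 = 1  t=0,i=2
  .##.. -> .   bit 12 = 0  t=0,i=5
  .#.## -> #   bit 11 = 1  t=3,i=7
  .#.#. -> .   bit 10 = 0  t=2,i=5
  .#..# -> .   bit 9 = 0  t=4,i=0
  .#... -> #   bit 8 = 1  t=1,i=17
  ..### -> .   bit 7 = 0  t=0,i=10
  ..##. -> #   bit 6 = 1  t=1,i=6
  ..#.# -> .   bit 5 = 0  t=2,i=4
  ..#.. -> .   bit 4 = 0  t=4,i=10
  ...## -> .   bit 3 = 0  t=0,i=9
  ...#. -> #   bit 2 = 1  t=3,i=5
  ....# -> .   bit 1 = 0  t=0,i=8
  ..... -> .   bit 0 = 0  t=1,i=19
  bits 01101011001100011110100101000100 = 1798433092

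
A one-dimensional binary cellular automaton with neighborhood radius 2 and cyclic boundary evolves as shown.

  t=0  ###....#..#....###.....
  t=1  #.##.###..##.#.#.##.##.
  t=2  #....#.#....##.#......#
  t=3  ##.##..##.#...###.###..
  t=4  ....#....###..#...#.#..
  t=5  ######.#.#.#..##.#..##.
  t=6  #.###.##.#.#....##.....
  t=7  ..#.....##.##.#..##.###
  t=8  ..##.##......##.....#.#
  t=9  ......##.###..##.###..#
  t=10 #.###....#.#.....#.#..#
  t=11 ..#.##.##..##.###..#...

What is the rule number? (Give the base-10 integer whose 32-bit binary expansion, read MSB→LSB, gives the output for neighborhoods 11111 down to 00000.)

  [31] ##### => #  t=5,i=2
  [30] ####. => #  t=5,i=4
  [29] ###.# => .  t=3,i=16
  [28] ###.. => #  t=0,i=2
  [27] ##.## => .  t=1,i=4
  [26] ##.#. => #  t=1,i=12
  [25] ##..# => .  t=1,i=8
  [24] ##... => #  t=0,i=3
  [23] #.### => #  t=1,i=5
  [22] #.##. => .  t=1,i=2
  [21] #.#.# => #  t=1,i=0
  [20] #.#.. => #  t=2,i=7
  [19] #..## => .  t=1,i=9
  [18] #..#. => .  t=0,i=9
  [17] #...# => .  t=3,i=12
  [16] #.... => .  t=0,i=4
  [15] .#### => .  t=5,i=1
  [14] .###. => .  t=0,i=1
  [13] .##.# => .  t=1,i=3
  [12] .##.. => #  t=2,i=0
  [11] .#.## => .  t=1,i=1
  [10] .#.#. => .  t=1,i=14
  [9] .#..# => .  t=0,i=8
  [8] .#... => #  t=0,i=11
  [7] ..### => #  t=0,i=0
  [6] ..##. => .  t=1,i=10
  [5] ..#.# => .  t=2,i=5
  [4] ..#.. => #  t=0,i=7
  [3] ...## => .  t=0,i=14
  [2] ...#. => #  t=0,i=6
  [1] ....# => #  t=0,i=5
  [0] ..... => #  t=0,i=20
  bits 11010101101100000001000110010111 = 3585085847

3585085847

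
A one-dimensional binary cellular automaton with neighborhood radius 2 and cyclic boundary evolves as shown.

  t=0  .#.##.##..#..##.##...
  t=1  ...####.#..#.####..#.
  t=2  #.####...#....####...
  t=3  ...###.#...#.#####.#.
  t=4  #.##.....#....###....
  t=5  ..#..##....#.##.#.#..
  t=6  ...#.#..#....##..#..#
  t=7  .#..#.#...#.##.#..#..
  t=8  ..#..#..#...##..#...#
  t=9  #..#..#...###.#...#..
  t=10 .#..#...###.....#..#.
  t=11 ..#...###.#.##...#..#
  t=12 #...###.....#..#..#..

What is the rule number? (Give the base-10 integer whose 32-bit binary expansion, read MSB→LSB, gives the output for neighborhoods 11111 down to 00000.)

3661866697

  nb #####: next=#  (t=3,i=15, bit31=1)
  nb ####.: next=#  (t=1,i=5, bit30=1)
  nb ###.#: next=.  (t=1,i=6, bit29=0)
  nb ###..: next=#  (t=1,i=16, bit28=1)
  nb ##.##: next=#  (t=0,i=5, bit27=1)
  nb ##.#.: next=.  (t=1,i=7, bit26=0)
  nb ##..#: next=#  (t=0,i=8, bit25=1)
  nb ##...: next=.  (t=0,i=18, bit24=0)
  nb #.###: next=.  (t=1,i=13, bit23=0)
  nb #.##.: next=#  (t=0,i=3, bit22=1)
  nb #.#.#: next=.  (t=5,i=16, bit21=0)
  nb #.#..: next=.  (t=1,i=8, bit20=0)
  nb #..##: next=.  (t=0,i=12, bit19=0)
  nb #..#.: next=.  (t=0,i=9, bit18=0)
  nb #...#: next=#  (t=2,i=7, bit17=1)
  nb #....: next=#  (t=0,i=19, bit16=1)
  nb .####: next=#  (t=1,i=4, bit15=1)
  nb .###.: next=.  (t=3,i=4, bit14=0)
  nb .##.#: next=#  (t=0,i=4, bit13=1)
  nb .##..: next=.  (t=0,i=7, bit12=0)
  nb .#.##: next=.  (t=0,i=2, bit11=0)
  nb .#.#.: next=#  (t=5,i=17, bit10=1)
  nb .#..#: next=#  (t=0,i=11, bit9=1)
  nb .#...: next=.  (t=1,i=20, bit8=0)
  nb ..###: next=#  (t=1,i=3, bit7=1)
  nb ..##.: next=#  (t=0,i=13, bit6=1)
  nb ..#.#: next=.  (t=0,i=1, bit5=0)
  nb ..#..: next=.  (t=0,i=10, bit4=0)
  nb ...##: next=#  (t=1,i=2, bit3=1)
  nb ...#.: next=.  (t=0,i=0, bit2=0)
  nb ....#: next=.  (t=0,i=20, bit1=0)
  nb .....: next=#  (t=4,i=6, bit0=1)
  bits 11011010010000111010011011001001 = 3661866697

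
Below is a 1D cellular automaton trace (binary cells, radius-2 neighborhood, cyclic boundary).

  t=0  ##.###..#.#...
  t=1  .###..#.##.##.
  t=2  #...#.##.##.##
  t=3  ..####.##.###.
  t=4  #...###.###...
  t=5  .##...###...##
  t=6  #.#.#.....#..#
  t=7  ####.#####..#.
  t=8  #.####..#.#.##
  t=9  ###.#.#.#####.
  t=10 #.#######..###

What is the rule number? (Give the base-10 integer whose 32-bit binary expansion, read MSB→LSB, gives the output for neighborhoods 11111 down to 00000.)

1856716071

  ##### -> .   bit 31 = 0  t=7,i=7
  ####. -> #   bit 30 = 1  t=3,i=4
  ###.# -> #   bit 29 = 1  t=3,i=5
  ###.. -> .   bit 28 = 0  t=0,i=5
  ##.## -> #   bit 27 = 1  t=0,i=2
  ##.#. -> #   bit 26 = 1  t=6,i=1
  ##..# -> #   bit 25 = 1  t=0,i=6
  ##... -> .   bit 24 = 0  t=2,i=1
  #.### -> #   bit 23 = 1  t=0,i=3
  #.##. -> .   bit 22 = 0  t=1,i=8
  #.#.# -> #   bit 21 = 1  t=6,i=2
  #.#.. -> .   bit 20 = 0  t=0,i=10
  #..## -> #   bit 19 = 1  t=1,i=0
  #..#. -> .   bit 18 = 0  t=0,i=7
  #...# -> #   bit 17 = 1  t=0,i=12
  #.... -> #   bit 16 = 1  t=6,i=6
  .#### -> .   bit 15 = 0  t=3,i=3
  .###. -> .   bit 14 = 0  t=0,i=4
  .##.# -> #   bit 13 = 1  t=0,i=1
  .##.. -> #   bit 12 = 1  t=1,i=12
  .#.## -> #   bit 11 = 1  t=1,i=7
  .#.#. -> #   bit 10 = 1  t=0,i=9
  .#..# -> .   bit 9 = 0  t=6,i=11
  .#... -> #   bit 8 = 1  t=0,i=11
  ..### -> .   bit 7 = 0  t=1,i=1
  ..##. -> .   bit 6 = 0  t=0,i=0
  ..#.# -> #   bit 5 = 1  t=0,i=8
  ..#.. -> .   bit 4 = 0  t=4,i=0
  ...## -> .   bit 3 = 0  t=0,i=13
  ...#. -> #   bit 2 = 1  t=2,i=3
  ....# -> #   bit 1 = 1  t=6,i=8
  ..... -> #   bit 0 = 1  t=6,i=7
  bits 01101110101010110011110100100111 = 1856716071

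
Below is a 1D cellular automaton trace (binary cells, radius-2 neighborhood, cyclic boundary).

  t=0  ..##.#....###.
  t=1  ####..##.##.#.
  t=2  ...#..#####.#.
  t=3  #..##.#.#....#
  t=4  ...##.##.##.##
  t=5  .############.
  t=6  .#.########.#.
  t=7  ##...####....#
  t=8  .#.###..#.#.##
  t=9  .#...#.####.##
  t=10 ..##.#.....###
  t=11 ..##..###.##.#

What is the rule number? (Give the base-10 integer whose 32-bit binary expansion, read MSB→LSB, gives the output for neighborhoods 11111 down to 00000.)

  #####|#  b31=1 t=2,i=8
  ####.|.  b30=0 t=1,i=2
  ###.#|.  b29=0 t=2,i=10
  ###..|#  b28=1 t=0,i=12
  ##.##|#  b27=1 t=1,i=8
  ##.#.|.  b26=0 t=0,i=4
  ##..#|.  b25=0 t=1,i=4
  ##...|.  b24=0 t=0,i=13
  #.###|.  b23=0 t=1,i=0
  #.##.|#  b22=1 t=1,i=9
  #.#.#|#  b21=1 t=1,i=12
  #.#..|.  b20=0 t=0,i=5
  #..##|.  b19=0 t=1,i=5
  #..#.|#  b18=1 t=6,i=0
  #...#|#  b17=1 t=0,i=0
  #....|#  b16=1 t=0,i=7
  .####|.  b15=0 t=1,i=1
  .###.|.  b14=0 t=0,i=11
  .##.#|#  b13=1 t=0,i=3
  .##..|.  b12=0 t=3,i=0
  .#.##|.  b11=0 t=1,i=13
  .#.#.|#  b10=1 t=3,i=7
  .#..#|#  b9=1 t=2,i=4
  .#...|#  b8=1 t=0,i=6
  ..###|#  b7=1 t=0,i=10
  ..##.|#  b6=1 t=0,i=2
  ..#.#|#  b5=1 t=6,i=1
  ..#..|#  b4=1 t=2,i=3
  ...##|#  b3=1 t=0,i=1
  ...#.|.  b2=0 t=2,i=2
  ....#|.  b1=0 t=0,i=8
  .....|#  b0=1 t=10,i=8
  bits 10011000011001110010011111111001 = 2556897273

2556897273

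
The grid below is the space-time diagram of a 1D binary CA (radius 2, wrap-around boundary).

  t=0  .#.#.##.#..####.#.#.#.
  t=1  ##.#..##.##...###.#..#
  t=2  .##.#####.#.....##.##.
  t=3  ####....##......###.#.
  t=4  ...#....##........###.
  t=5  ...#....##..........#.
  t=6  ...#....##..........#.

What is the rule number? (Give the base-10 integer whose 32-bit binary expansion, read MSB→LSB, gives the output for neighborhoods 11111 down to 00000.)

1009529456

  [31] ##### => .  t=2,i=6
  [30] ####. => .  t=0,i=13
  [29] ###.# => #  t=0,i=14
  [28] ###.. => #  t=3,i=3
  [27] ##.## => #  t=1,i=8
  [26] ##.#. => #  t=0,i=7
  [25] ##..# => .  t=2,i=21
  [24] ##... => .  t=1,i=11
  [23] #.### => .  t=2,i=4
  [22] #.##. => .  t=0,i=5
  [21] #.#.# => #  t=0,i=3
  [20] #.#.. => .  t=0,i=8
  [19] #..## => #  t=0,i=10
  [18] #..#. => #  t=0,i=0
  [17] #...# => .  t=1,i=12
  [16] #.... => .  t=2,i=12
  [15] .#### => .  t=0,i=12
  [14] .###. => .  t=1,i=0
  [13] .##.# => #  t=0,i=6
  [12] .##.. => #  t=1,i=10
  [11] .#.## => .  t=0,i=4
  [10] .#.#. => .  t=0,i=2
  [9] .#..# => #  t=0,i=9
  [8] .#... => .  t=2,i=11
  [7] ..### => .  t=0,i=11
  [6] ..##. => #  t=1,i=6
  [5] ..#.# => #  t=0,i=1
  [4] ..#.. => #  t=4,i=3
  [3] ...## => .  t=1,i=13
  [2] ...#. => .  t=4,i=2
  [1] ....# => .  t=2,i=14
  [0] ..... => .  t=2,i=13
  bits 00111100001011000011001001110000 = 1009529456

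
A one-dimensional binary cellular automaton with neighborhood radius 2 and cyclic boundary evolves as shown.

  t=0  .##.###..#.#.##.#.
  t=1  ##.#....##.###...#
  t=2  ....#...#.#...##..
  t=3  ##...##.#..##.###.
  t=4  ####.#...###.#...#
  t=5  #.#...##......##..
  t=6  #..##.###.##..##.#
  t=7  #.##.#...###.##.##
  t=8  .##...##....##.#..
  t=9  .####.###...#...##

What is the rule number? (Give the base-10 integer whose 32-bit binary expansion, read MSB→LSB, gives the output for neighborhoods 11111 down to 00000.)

  ##### -> .   bit 31 = 0  t=4,i=1
  ####. -> #   bit 30 = 1  t=4,i=2
  ###.# -> .   bit 29 = 0  t=1,i=1
  ###.. -> .   bit 28 = 0  t=0,i=6
  ##.## -> #   bit 27 = 1  t=0,i=3
  ##.#. -> .   bit 26 = 0  t=0,i=15
  ##..# -> .   bit 25 = 0  t=0,i=7
  ##... -> #   bit 24 = 1  t=1,i=14
  #.### -> .   bit 23 = 0  t=0,i=4
  #.##. -> #   bit 22 = 1  t=0,i=13
  #.#.# -> #   bit 21 = 1  t=0,i=11
  #.#.. -> .   bit 20 = 0  t=0,i=16
  #..## -> #   bit 19 = 1  t=0,i=0
  #..#. -> #   bit 18 = 1  t=0,i=8
  #...# -> #   bit 17 = 1  t=1,i=15
  #.... -> .   bit 16 = 0  t=1,i=5
  .#### -> #   bit 15 = 1  t=4,i=0
  .###. -> .   bit 14 = 0  t=0,i=5
  .##.# -> .   bit 13 = 0  t=0,i=2
  .##.. -> #   bit 12 = 1  t=2,i=15
  .#.## -> #   bit 11 = 1  t=0,i=12
  .#.#. -> .   bit 10 = 0  t=0,i=10
  .#..# -> #   bit 9 = 1  t=0,i=17
  .#... -> #   bit 8 = 1  t=1,i=4
  ..### -> .   bit 7 = 0  t=1,i=17
  ..##. -> #   bit 6 = 1  t=0,i=1
  ..#.# -> #   bit 5 = 1  t=0,i=9
  ..#.. -> .   bit 4 = 0  t=2,i=4
  ...## -> .   bit 3 = 0  t=1,i=7
  ...#. -> .   bit 2 = 0  t=2,i=3
  ....# -> .   bit 1 = 0  t=1,i=6
  ..... -> #   bit 0 = 1  t=2,i=0
  bits 01001001011011101001101101100001 = 1231985505

1231985505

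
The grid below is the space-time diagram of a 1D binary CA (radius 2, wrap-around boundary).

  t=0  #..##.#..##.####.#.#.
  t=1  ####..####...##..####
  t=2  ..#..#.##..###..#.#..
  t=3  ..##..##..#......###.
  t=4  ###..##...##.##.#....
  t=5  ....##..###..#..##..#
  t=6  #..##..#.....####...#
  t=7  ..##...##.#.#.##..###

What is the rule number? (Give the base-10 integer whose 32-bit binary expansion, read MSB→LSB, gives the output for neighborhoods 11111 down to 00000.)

  #####|.  b31=0 t=1,i=0
  ####.|#  b30=1 t=0,i=14
  ###.#|.  b29=0 t=0,i=15
  ###..|.  b28=0 t=1,i=3
  ##.##|.  b27=0 t=0,i=11
  ##.#.|.  b26=0 t=0,i=5
  ##..#|.  b25=0 t=1,i=4
  ##...|.  b24=0 t=1,i=10
  #.###|.  b23=0 t=0,i=12
  #.##.|#  b22=1 t=2,i=7
  #.#.#|#  b21=1 t=0,i=17
  #.#..|#  b20=1 t=0,i=0
  #..##|#  b19=1 t=0,i=2
  #..#.|.  b18=0 t=2,i=4
  #...#|#  b17=1 t=1,i=11
  #....|.  b16=0 t=2,i=20
  .####|#  b15=1 t=0,i=13
  .###.|.  b14=0 t=2,i=12
  .##.#|.  b13=0 t=0,i=4
  .##..|.  b12=0 t=1,i=14
  .#.##|#  b11=1 t=2,i=6
  .#.#.|#  b10=1 t=0,i=18
  .#..#|#  b9=1 t=0,i=1
  .#...|#  b8=1 t=2,i=19
  ..###|.  b7=0 t=1,i=6
  ..##.|#  b6=1 t=0,i=3
  ..#.#|.  b5=0 t=2,i=5
  ..#..|#  b4=1 t=2,i=2
  ...##|#  b3=1 t=1,i=12
  ...#.|.  b2=0 t=2,i=1
  ....#|.  b1=0 t=2,i=0
  .....|#  b0=1 t=3,i=13
  bits 01000000011110101000111101011001 = 1081773913

1081773913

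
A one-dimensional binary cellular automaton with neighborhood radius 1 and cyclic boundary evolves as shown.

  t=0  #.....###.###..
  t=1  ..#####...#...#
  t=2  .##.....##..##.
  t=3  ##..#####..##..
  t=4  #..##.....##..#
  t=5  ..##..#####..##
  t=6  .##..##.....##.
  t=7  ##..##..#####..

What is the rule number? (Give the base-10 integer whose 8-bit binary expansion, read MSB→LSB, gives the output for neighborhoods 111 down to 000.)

  ### -> .   bit 7 = 0  t=0,i=7
  ##. -> .   bit 6 = 0  t=0,i=8
  #.# -> .   bit 5 = 0  t=0,i=9
  #.. -> .   bit 4 = 0  t=0,i=1
  .## -> #   bit 3 = 1  t=0,i=6
  .#. -> .   bit 2 = 0  t=0,i=0
  ..# -> #   bit 1 = 1  t=0,i=5
  ... -> #   bit 0 = 1  t=0,i=2
  bits 00001011 = 11

11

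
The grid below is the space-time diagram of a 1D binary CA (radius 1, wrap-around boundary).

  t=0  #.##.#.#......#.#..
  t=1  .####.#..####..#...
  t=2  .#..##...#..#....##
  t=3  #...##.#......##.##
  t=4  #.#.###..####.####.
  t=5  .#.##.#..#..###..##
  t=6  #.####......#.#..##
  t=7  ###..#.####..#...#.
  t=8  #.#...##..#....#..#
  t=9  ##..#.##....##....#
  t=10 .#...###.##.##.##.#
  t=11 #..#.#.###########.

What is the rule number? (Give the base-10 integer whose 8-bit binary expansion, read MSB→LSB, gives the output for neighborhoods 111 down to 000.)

  [7] ### => .  t=1,i=2
  [6] ##. => #  t=0,i=3
  [5] #.# => #  t=0,i=1
  [4] #.. => .  t=0,i=8
  [3] .## => #  t=0,i=2
  [2] .#. => .  t=0,i=0
  [1] ..# => .  t=0,i=13
  [0] ... => #  t=0,i=9
  bits 01101001 = 105

105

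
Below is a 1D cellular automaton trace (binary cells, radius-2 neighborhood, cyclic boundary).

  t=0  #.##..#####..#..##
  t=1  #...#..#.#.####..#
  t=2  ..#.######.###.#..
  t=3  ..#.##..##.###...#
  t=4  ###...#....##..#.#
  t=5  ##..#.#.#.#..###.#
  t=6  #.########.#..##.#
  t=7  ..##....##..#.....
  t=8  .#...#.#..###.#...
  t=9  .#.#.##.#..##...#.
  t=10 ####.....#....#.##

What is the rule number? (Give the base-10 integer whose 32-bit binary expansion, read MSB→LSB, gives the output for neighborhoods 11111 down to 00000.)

  [31] ##### => .  t=0,i=8
  [30] ####. => #  t=0,i=9
  [29] ###.# => #  t=0,i=0
  [28] ###.. => .  t=0,i=10
  [27] ##.## => .  t=0,i=1
  [26] ##.#. => .  t=2,i=14
  [25] ##..# => #  t=0,i=4
  [24] ##... => .  t=1,i=1
  [23] #.### => #  t=1,i=11
  [22] #.##. => .  t=0,i=2
  [21] #.#.# => #  t=1,i=9
  [20] #.#.. => .  t=2,i=15
  [19] #..## => .  t=0,i=5
  [18] #..#. => #  t=0,i=12
  [17] #...# => #  t=1,i=2
  [16] #.... => #  t=2,i=17
  [15] .#### => #  t=0,i=7
  [14] .###. => #  t=0,i=17
  [13] .##.# => .  t=3,i=9
  [12] .##.. => .  t=0,i=3
  [11] .#.## => .  t=1,i=10
  [10] .#.#. => #  t=1,i=8
  [9] .#..# => #  t=0,i=14
  [8] .#... => .  t=2,i=16
  [7] ..### => .  t=0,i=6
  [6] ..##. => .  t=1,i=17
  [5] ..#.# => #  t=1,i=7
  [4] ..#.. => #  t=0,i=13
  [3] ...## => #  t=4,i=10
  [2] ...#. => .  t=1,i=3
  [1] ....# => .  t=2,i=0
  [0] ..... => .  t=7,i=15
  bits 01100010101001111100011000111000 = 1655162424

1655162424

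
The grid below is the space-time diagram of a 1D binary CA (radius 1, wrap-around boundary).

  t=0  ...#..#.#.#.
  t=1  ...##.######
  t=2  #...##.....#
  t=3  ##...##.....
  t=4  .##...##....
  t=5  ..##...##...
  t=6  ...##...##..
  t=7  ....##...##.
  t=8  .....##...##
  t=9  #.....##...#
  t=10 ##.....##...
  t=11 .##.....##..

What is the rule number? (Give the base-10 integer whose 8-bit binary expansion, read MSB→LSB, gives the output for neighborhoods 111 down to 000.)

116

  ### -> .   bit 7 = 0  t=1,i=7
  ##. -> #   bit 6 = 1  t=1,i=4
  #.# -> #   bit 5 = 1  t=0,i=7
  #.. -> #   bit 4 = 1  t=0,i=4
  .## -> .   bit 3 = 0  t=1,i=3
  .#. -> #   bit 2 = 1  t=0,i=3
  ..# -> .   bit 1 = 0  t=0,i=2
  ... -> .   bit 0 = 0  t=0,i=0
  bits 01110100 = 116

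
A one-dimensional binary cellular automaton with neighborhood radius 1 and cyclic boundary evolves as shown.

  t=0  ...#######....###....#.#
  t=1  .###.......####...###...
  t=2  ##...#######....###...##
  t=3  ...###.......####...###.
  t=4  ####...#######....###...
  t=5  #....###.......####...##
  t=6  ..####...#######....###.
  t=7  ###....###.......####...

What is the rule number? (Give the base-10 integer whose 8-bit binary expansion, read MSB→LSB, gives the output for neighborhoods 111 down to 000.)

  [7] ### => .  t=0,i=4
  [6] ##. => .  t=0,i=9
  [5] #.# => .  t=0,i=22
  [4] #.. => .  t=0,i=0
  [3] .## => #  t=0,i=3
  [2] .#. => .  t=0,i=21
  [1] ..# => #  t=0,i=2
  [0] ... => #  t=0,i=1
  bits 00001011 = 11

11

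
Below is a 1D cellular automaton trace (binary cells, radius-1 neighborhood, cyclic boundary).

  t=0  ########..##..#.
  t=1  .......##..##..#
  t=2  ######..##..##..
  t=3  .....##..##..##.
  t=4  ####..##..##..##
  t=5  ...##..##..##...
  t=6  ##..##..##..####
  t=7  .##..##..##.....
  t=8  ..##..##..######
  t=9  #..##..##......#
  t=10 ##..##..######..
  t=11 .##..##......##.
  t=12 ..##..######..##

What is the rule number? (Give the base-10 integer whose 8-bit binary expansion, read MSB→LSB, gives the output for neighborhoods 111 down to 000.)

  ### -> .   bit 7 = 0  t=0,i=1
  ##. -> #   bit 6 = 1  t=0,i=7
  #.# -> #   bit 5 = 1  t=0,i=15
  #.. -> #   bit 4 = 1  t=0,i=8
  .## -> .   bit 3 = 0  t=0,i=0
  .#. -> .   bit 2 = 0  t=0,i=14
  ..# -> .   bit 1 = 0  t=0,i=9
  ... -> #   bit 0 = 1  t=1,i=1
  bits 01110001 = 113

113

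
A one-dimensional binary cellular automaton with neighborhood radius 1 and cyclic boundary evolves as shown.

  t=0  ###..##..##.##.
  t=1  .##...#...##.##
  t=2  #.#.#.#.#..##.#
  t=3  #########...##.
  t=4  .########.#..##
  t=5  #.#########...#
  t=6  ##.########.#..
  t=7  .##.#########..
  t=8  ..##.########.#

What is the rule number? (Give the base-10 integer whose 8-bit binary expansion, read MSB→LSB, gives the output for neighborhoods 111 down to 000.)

  [7] ### => #  t=0,i=1
  [6] ##. => #  t=0,i=2
  [5] #.# => #  t=0,i=11
  [4] #.. => .  t=0,i=3
  [3] .## => .  t=0,i=0
  [2] .#. => #  t=1,i=6
  [1] ..# => .  t=0,i=4
  [0] ... => #  t=1,i=4
  bits 11100101 = 229

229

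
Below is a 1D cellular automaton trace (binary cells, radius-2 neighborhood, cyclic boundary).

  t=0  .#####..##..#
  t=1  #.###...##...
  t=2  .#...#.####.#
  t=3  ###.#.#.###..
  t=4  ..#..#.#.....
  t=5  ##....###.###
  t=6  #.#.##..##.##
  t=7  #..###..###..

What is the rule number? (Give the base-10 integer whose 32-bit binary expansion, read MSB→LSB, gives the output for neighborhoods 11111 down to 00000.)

  #####|#  b31=1 t=0,i=3
  ####.|#  b30=1 t=0,i=4
  ###.#|#  b29=1 t=2,i=10
  ###..|.  b28=0 t=0,i=5
  ##.##|#  b27=1 t=5,i=9
  ##.#.|.  b26=0 t=2,i=11
  ##..#|.  b25=0 t=0,i=6
  ##...|#  b24=1 t=1,i=5
  #.###|.  b23=0 t=0,i=1
  #.##.|#  b22=1 t=6,i=4
  #.#.#|.  b21=0 t=2,i=12
  #.#..|#  b20=1 t=2,i=1
  #..##|.  b19=0 t=0,i=7
  #..#.|.  b18=0 t=0,i=11
  #...#|.  b17=0 t=1,i=6
  #....|.  b16=0 t=4,i=9
  .####|#  b15=1 t=0,i=2
  .###.|.  b14=0 t=1,i=3
  .##.#|#  b13=1 t=6,i=9
  .##..|#  b12=1 t=0,i=9
  .#.##|#  b11=1 t=0,i=0
  .#.#.|#  b10=1 t=2,i=0
  .#..#|.  b9=0 t=4,i=3
  .#...|#  b8=1 t=2,i=2
  ..###|.  b7=0 t=3,i=0
  ..##.|#  b6=1 t=0,i=8
  ..#.#|.  b5=0 t=0,i=12
  ..#..|.  b4=0 t=4,i=2
  ...##|#  b3=1 t=1,i=7
  ...#.|#  b2=1 t=1,i=12
  ....#|#  b1=1 t=4,i=0
  .....|#  b0=1 t=4,i=10
  bits 11101001010100001011110101001111 = 3914382671

3914382671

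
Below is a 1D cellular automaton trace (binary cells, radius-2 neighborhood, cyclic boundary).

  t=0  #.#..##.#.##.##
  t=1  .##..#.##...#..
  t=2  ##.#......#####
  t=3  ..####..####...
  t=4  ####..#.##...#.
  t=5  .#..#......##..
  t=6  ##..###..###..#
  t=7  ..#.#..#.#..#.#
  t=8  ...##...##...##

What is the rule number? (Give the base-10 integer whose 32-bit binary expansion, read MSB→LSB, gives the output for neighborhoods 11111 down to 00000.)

  [31] ##### => .  t=2,i=12
  [30] ####. => .  t=2,i=0
  [29] ###.# => .  t=0,i=0
  [28] ###.. => .  t=3,i=5
  [27] ##.## => #  t=0,i=12
  [26] ##.#. => #  t=0,i=1
  [25] ##..# => #  t=1,i=3
  [24] ##... => .  t=1,i=9
  [23] #.### => .  t=0,i=13
  [22] #.##. => .  t=0,i=10
  [21] #.#.# => #  t=0,i=8
  [20] #.#.. => #  t=0,i=2
  [19] #..## => .  t=0,i=4
  [18] #..#. => .  t=1,i=4
  [17] #...# => #  t=1,i=10
  [16] #.... => #  t=2,i=5
  [15] .#### => #  t=2,i=11
  [14] .###. => .  t=0,i=14
  [13] .##.# => .  t=0,i=6
  [12] .##.. => .  t=1,i=2
  [11] .#.## => .  t=0,i=9
  [10] .#.#. => #  t=7,i=3
  [9] .#..# => .  t=0,i=3
  [8] .#... => #  t=1,i=13
  [7] ..### => #  t=2,i=10
  [6] ..##. => #  t=0,i=5
  [5] ..#.# => .  t=1,i=5
  [4] ..#.. => #  t=1,i=12
  [3] ...## => #  t=1,i=0
  [2] ...#. => #  t=1,i=11
  [1] ....# => #  t=2,i=8
  [0] ..... => .  t=2,i=6
  bits 00001110001100111000010111011110 = 238257630

238257630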